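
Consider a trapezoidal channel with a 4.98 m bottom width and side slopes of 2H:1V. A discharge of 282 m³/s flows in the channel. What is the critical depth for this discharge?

y_c = 4.19 m

At critical depth, Q² T / (g A³) = 1, i.e. A³/T = Q²/g = 282²/9.81 = 8106.
At y = 2.95 m: A³/T = 1970 — too small.
At y = 4.19 m: A³/T = 8069 — ≈ 8106.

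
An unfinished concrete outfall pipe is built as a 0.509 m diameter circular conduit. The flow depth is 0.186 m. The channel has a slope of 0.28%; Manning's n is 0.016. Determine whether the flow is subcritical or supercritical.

subcritical

For a circular section of diameter D = 0.509 m at depth y = 0.186 m, the central angle is θ = 2 arccos(1 − 2y/D) = 2.597 rad. Then A = (D²/8)(θ − sin θ) = 0.0673 m² and P = Dθ/2 = 0.6608 m.
Hydraulic radius R = A/P = 0.0673/0.6608 = 0.1018 m.
V = (1/n) R^(2/3) √S = (1/0.016) × 0.1018^(2/3) × √0.0028 = 0.7212 m/s. Hydraulic depth D_h = A/T = 0.0673/0.4902 = 0.1373 m.
Froude number Fr = V/√(g·D_h) = 0.7212/√(9.81×0.1373) = 0.621, which is less than 1, so the flow is subcritical.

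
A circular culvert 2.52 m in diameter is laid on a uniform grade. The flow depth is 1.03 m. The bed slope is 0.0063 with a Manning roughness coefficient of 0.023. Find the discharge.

Q = 4.43 m³/s

For a circular section of diameter D = 2.52 m at depth y = 1.03 m, the central angle is θ = 2 arccos(1 − 2y/D) = 2.774 rad. Then A = (D²/8)(θ − sin θ) = 1.917 m² and P = Dθ/2 = 3.496 m.
Hydraulic radius R = A/P = 1.917/3.496 = 0.5485 m.
Manning's equation: Q = (1/n) A R^(2/3) S^(1/2) = (1/0.023) × 1.917 × 0.5485^(2/3) × 0.0063^(1/2) = 4.43 m³/s.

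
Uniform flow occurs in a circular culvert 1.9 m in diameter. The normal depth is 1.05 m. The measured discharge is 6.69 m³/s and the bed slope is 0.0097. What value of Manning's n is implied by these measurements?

For a circular section of diameter D = 1.9 m at depth y = 1.05 m, the central angle is θ = 2 arccos(1 − 2y/D) = 3.353 rad. Then A = (D²/8)(θ − sin θ) = 1.607 m² and P = Dθ/2 = 3.185 m.
Hydraulic radius R = A/P = 1.607/3.185 = 0.5047 m.
Rearranging Manning's equation: n = (1/Q) A R^(2/3) S^(1/2) = (1/6.69) × 1.607 × 0.5047^(2/3) × √0.0097 = 0.015.

n = 0.015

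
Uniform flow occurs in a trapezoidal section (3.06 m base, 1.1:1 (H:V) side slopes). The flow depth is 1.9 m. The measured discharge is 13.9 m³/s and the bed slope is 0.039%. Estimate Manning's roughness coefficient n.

n = 0.015

With bottom width b = 3.06 m and side slope z = 1.1: A = (b + zy)y = (3.06 + 1.1×1.9)×1.9 = 9.785 m²; P = b + 2y√(1+z²) = 3.06 + 2×1.9×1.487 = 8.709 m.
Hydraulic radius R = A/P = 9.785/8.709 = 1.124 m.
Rearranging Manning's equation: n = (1/Q) A R^(2/3) S^(1/2) = (1/13.9) × 9.785 × 1.124^(2/3) × √0.00039 = 0.015.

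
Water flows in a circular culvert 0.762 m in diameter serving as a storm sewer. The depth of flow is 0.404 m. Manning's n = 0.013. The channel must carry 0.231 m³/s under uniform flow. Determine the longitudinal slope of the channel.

For a circular section of diameter D = 0.762 m at depth y = 0.404 m, the central angle is θ = 2 arccos(1 − 2y/D) = 3.262 rad. Then A = (D²/8)(θ − sin θ) = 0.2455 m² and P = Dθ/2 = 1.243 m.
Hydraulic radius R = A/P = 0.2455/1.243 = 0.1975 m.
From Manning's equation, S = [nQ / (1 A R^(2/3))]² = [0.013 × 0.231 / (1 × 0.2455 × 0.1975^(2/3))]² = 0.0013.

S = 0.0013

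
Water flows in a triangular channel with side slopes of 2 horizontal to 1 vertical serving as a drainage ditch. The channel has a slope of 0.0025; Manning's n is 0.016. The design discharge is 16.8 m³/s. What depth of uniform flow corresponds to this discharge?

y_n = 1.77 m

Manning's equation rearranged: A R^(2/3) = nQ / (1·√S) = 0.016 × 16.8 / (√0.0025) = 5.376.
At y = 1.39 m: A R^(2/3) = 2.815 — low.
At y = 1.77 m: A R^(2/3) = 5.362 — ≈ 5.376.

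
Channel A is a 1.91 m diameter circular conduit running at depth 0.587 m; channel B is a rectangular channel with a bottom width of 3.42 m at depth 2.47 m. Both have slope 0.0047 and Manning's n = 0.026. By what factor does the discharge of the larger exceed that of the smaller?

Channel A: For a circular section of diameter D = 1.91 m at depth y = 0.587 m, the central angle is θ = 2 arccos(1 − 2y/D) = 2.35 rad. Then A = (D²/8)(θ − sin θ) = 0.7475 m² and P = Dθ/2 = 2.245 m. Hydraulic radius R = A/P = 0.7475/2.245 = 0.333 m. Q_A = (1/0.026)·0.7475·0.333^(2/3)·√0.0047 = 0.947 m³/s.
Channel B: Flow area A = b·y = 3.42 × 2.47 = 8.447 m². Wetted perimeter P = b + 2y = 3.42 + 2×2.47 = 8.36 m. Hydraulic radius R = A/P = 8.447/8.36 = 1.01 m. Q_B = (1/0.026)·8.447·1.01^(2/3)·√0.0047 = 22.43 m³/s.
The larger discharge is 22.43 m³/s and the smaller is 0.947 m³/s; the ratio is 23.7.

23.7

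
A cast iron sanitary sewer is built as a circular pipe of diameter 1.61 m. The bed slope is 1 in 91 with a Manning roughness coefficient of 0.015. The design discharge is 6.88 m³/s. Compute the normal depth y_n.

Manning's equation rearranged: A R^(2/3) = nQ / (1·√S) = 0.015 × 6.88 / (√0.01099) = 0.9845.
Try y = 1.37 m: A R^(2/3) = 1.145 — high.
Try y = 0.921 m: A R^(2/3) = 0.6923 — low.
Try y = 1.18 m: A R^(2/3) = 0.9847 — ≈ 0.9845.

y_n = 1.18 m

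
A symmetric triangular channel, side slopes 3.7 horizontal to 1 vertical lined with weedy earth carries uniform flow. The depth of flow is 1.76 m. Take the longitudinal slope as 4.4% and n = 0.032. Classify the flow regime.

supercritical

For a triangular section with side slope z = 3.7: A = zy² = 3.7×1.76² = 11.46 m²; P = 2y√(1+z²) = 2×1.76×3.833 = 13.49 m.
Hydraulic radius R = A/P = 11.46/13.49 = 0.8495 m.
V = (1/n) R^(2/3) √S = (1/0.032) × 0.8495^(2/3) × √0.044 = 5.88 m/s. Hydraulic depth D_h = A/T = 11.46/13.02 = 0.88 m.
Froude number Fr = V/√(g·D_h) = 5.88/√(9.81×0.88) = 2, which is greater than 1, so the flow is supercritical.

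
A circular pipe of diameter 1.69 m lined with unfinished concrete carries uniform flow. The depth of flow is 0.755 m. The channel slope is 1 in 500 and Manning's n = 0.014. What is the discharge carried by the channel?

For a circular section of diameter D = 1.69 m at depth y = 0.755 m, the central angle is θ = 2 arccos(1 − 2y/D) = 2.928 rad. Then A = (D²/8)(θ − sin θ) = 0.9698 m² and P = Dθ/2 = 2.474 m.
Hydraulic radius R = A/P = 0.9698/2.474 = 0.3919 m.
Manning's equation: Q = (1/n) A R^(2/3) S^(1/2) = (1/0.014) × 0.9698 × 0.3919^(2/3) × 0.002^(1/2) = 1.66 m³/s.

Q = 1.66 m³/s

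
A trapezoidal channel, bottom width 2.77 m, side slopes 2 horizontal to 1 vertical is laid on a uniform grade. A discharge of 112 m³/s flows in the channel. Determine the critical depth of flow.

y_c = 3.03 m

At critical depth, Q² T / (g A³) = 1, i.e. A³/T = Q²/g = 112²/9.81 = 1279.
Trying y = 3.48 m: A³/T = 2326 — too large.
Trying y = 2.6 m: A³/T = 675.6 — too small.
Trying y = 3.03 m: A³/T = 1286 — close enough.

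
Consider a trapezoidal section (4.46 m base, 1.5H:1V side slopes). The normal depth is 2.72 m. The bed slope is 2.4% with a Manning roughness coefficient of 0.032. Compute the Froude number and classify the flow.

supercritical

With bottom width b = 4.46 m and side slope z = 1.5: A = (b + zy)y = (4.46 + 1.5×2.72)×2.72 = 23.23 m²; P = b + 2y√(1+z²) = 4.46 + 2×2.72×1.803 = 14.27 m.
Hydraulic radius R = A/P = 23.23/14.27 = 1.628 m.
V = (1/n) R^(2/3) √S = (1/0.032) × 1.628^(2/3) × √0.024 = 6.7 m/s. Hydraulic depth D_h = A/T = 23.23/12.62 = 1.841 m.
Froude number Fr = V/√(g·D_h) = 6.7/√(9.81×1.841) = 1.58, which is greater than 1, so the flow is supercritical.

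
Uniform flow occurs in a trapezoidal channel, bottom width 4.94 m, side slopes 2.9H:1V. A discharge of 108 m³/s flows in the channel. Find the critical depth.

At critical depth, Q² T / (g A³) = 1, i.e. A³/T = Q²/g = 108²/9.81 = 1189.
Trying y = 1.83 m: A³/T = 423.9 — short.
Trying y = 2.98 m: A³/T = 2983 — over.
Trying y = 2.38 m: A³/T = 1194 — close enough.

y_c = 2.38 m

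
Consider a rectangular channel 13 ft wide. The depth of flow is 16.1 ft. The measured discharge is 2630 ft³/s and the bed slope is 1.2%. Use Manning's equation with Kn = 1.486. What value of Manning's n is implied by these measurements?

Flow area A = b·y = 13 × 16.1 = 209.3 ft². Wetted perimeter P = b + 2y = 13 + 2×16.1 = 45.2 ft.
Hydraulic radius R = A/P = 209.3/45.2 = 4.631 ft.
Rearranging Manning's equation: n = (1.486/Q) A R^(2/3) S^(1/2) = (1.486/2630) × 209.3 × 4.631^(2/3) × √0.012 = 0.036.

n = 0.036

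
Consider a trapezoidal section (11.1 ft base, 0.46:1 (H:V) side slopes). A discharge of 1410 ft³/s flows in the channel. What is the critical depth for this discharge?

At critical depth, Q² T / (g A³) = 1, i.e. A³/T = Q²/g = 1410²/32.2 = 61740.
Try y = 9.14 ft: A³/T = 140300 — high.
Try y = 7.15 ft: A³/T = 61600 — close enough.

y_c = 7.15 ft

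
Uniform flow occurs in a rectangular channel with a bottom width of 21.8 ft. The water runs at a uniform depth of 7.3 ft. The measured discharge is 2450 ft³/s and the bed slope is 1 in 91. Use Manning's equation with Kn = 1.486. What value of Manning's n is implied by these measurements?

Flow area A = b·y = 21.8 × 7.3 = 159.1 ft². Wetted perimeter P = b + 2y = 21.8 + 2×7.3 = 36.4 ft.
Hydraulic radius R = A/P = 159.1/36.4 = 4.372 ft.
Rearranging Manning's equation: n = (1.486/Q) A R^(2/3) S^(1/2) = (1.486/2450) × 159.1 × 4.372^(2/3) × √0.01099 = 0.0271.

n = 0.0271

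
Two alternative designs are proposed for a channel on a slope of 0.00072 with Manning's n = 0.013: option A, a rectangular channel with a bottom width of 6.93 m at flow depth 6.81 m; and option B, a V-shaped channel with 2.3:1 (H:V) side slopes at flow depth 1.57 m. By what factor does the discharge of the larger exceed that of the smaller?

18

Channel A: Flow area A = b·y = 6.93 × 6.81 = 47.19 m². Wetted perimeter P = b + 2y = 6.93 + 2×6.81 = 20.55 m. Hydraulic radius R = A/P = 47.19/20.55 = 2.297 m. Q_A = (1/0.013)·47.19·2.297^(2/3)·√0.00072 = 169.6 m³/s.
Channel B: For a triangular section with side slope z = 2.3: A = zy² = 2.3×1.57² = 5.669 m²; P = 2y√(1+z²) = 2×1.57×2.508 = 7.875 m. Hydraulic radius R = A/P = 5.669/7.875 = 0.7199 m. Q_B = (1/0.013)·5.669·0.7199^(2/3)·√0.00072 = 9.399 m³/s.
The larger discharge is 169.6 m³/s and the smaller is 9.399 m³/s; the ratio is 18.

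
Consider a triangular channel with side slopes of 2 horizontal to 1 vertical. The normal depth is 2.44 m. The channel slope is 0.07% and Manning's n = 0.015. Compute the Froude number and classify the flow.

subcritical

For a triangular section with side slope z = 2: A = zy² = 2×2.44² = 11.91 m²; P = 2y√(1+z²) = 2×2.44×2.236 = 10.91 m.
Hydraulic radius R = A/P = 11.91/10.91 = 1.091 m.
V = (1/n) R^(2/3) √S = (1/0.015) × 1.091^(2/3) × √0.0007 = 1.87 m/s. Hydraulic depth D_h = A/T = 11.91/9.76 = 1.22 m.
Froude number Fr = V/√(g·D_h) = 1.87/√(9.81×1.22) = 0.54, which is less than 1, so the flow is subcritical.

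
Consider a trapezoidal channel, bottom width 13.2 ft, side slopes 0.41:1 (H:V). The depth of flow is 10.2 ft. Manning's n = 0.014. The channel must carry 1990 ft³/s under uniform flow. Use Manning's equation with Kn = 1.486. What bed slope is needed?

With bottom width b = 13.2 ft and side slope z = 0.41: A = (b + zy)y = (13.2 + 0.41×10.2)×10.2 = 177.3 ft²; P = b + 2y√(1+z²) = 13.2 + 2×10.2×1.081 = 35.25 ft.
Hydraulic radius R = A/P = 177.3/35.25 = 5.03 ft.
From Manning's equation, S = [nQ / (1.486 A R^(2/3))]² = [0.014 × 1990 / (1.486 × 177.3 × 5.03^(2/3))]² = 0.0013.

S = 0.0013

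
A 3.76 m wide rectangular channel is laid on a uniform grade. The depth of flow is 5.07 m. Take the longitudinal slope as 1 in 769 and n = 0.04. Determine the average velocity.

Flow area A = b·y = 3.76 × 5.07 = 19.06 m². Wetted perimeter P = b + 2y = 3.76 + 2×5.07 = 13.9 m.
Hydraulic radius R = A/P = 19.06/13.9 = 1.371 m.
From Manning's equation, V = (1/n) R^(2/3) S^(1/2) = (1/0.04) × 1.371^(2/3) × 0.0013^(1/2) = 1.11 m/s.

V = 1.11 m/s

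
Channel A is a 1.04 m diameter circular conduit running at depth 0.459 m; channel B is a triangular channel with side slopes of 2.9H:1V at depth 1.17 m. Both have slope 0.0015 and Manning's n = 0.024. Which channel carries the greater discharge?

Channel A: For a circular section of diameter D = 1.04 m at depth y = 0.459 m, the central angle is θ = 2 arccos(1 − 2y/D) = 2.906 rad. Then A = (D²/8)(θ − sin θ) = 0.3614 m² and P = Dθ/2 = 1.511 m. Hydraulic radius R = A/P = 0.3614/1.511 = 0.2392 m. Q_A = (1/0.024)·0.3614·0.2392^(2/3)·√0.0015 = 0.2247 m³/s.
Channel B: For a triangular section with side slope z = 2.9: A = zy² = 2.9×1.17² = 3.97 m²; P = 2y√(1+z²) = 2×1.17×3.068 = 7.178 m. Hydraulic radius R = A/P = 3.97/7.178 = 0.553 m. Q_B = (1/0.024)·3.97·0.553^(2/3)·√0.0015 = 4.316 m³/s.
Q_A = 0.2247 m³/s vs Q_B = 4.316 m³/s, so channel B carries more.

channel B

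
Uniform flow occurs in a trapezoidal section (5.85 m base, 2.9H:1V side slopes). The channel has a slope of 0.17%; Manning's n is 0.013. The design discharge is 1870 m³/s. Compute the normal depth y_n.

Manning's equation rearranged: A R^(2/3) = nQ / (1·√S) = 0.013 × 1870 / (√0.0017) = 589.6.
At y = 6.39 m: A R^(2/3) = 356.3 — low.
At y = 7.9 m: A R^(2/3) = 589.8 — close enough.

y_n = 7.9 m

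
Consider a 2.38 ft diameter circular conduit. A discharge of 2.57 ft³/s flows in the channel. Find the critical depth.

y_c = 0.531 ft

At critical depth, Q² T / (g A³) = 1, i.e. A³/T = Q²/g = 2.57²/32.2 = 0.2051.
At y = 0.575 ft: A³/T = 0.2794 — too large.
At y = 0.375 ft: A³/T = 0.05232 — too small.
At y = 0.531 ft: A³/T = 0.2047 — close enough.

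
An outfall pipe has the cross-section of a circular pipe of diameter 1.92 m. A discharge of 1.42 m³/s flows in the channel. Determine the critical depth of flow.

At critical depth, Q² T / (g A³) = 1, i.e. A³/T = Q²/g = 1.42²/9.81 = 0.2055.
At y = 0.417 m: A³/T = 0.06297 — low.
At y = 0.623 m: A³/T = 0.3002 — high.
At y = 0.565 m: A³/T = 0.2056 — close enough.

y_c = 0.565 m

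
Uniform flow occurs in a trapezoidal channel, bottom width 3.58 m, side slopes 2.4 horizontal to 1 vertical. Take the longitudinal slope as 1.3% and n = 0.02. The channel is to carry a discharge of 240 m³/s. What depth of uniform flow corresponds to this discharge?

Manning's equation rearranged: A R^(2/3) = nQ / (1·√S) = 0.02 × 240 / (√0.013) = 42.1.
Try y = 2.48 m: A R^(2/3) = 30.07 — low.
Try y = 2.89 m: A R^(2/3) = 42.15 — matches.

y_n = 2.89 m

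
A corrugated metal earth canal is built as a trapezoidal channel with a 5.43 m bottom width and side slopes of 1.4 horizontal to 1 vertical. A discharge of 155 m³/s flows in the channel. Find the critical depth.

At critical depth, Q² T / (g A³) = 1, i.e. A³/T = Q²/g = 155²/9.81 = 2449.
Trying y = 4.07 m: A³/T = 5521 — high.
Trying y = 2.86 m: A³/T = 1462 — low.
Trying y = 3.29 m: A³/T = 2458 — matches.

y_c = 3.29 m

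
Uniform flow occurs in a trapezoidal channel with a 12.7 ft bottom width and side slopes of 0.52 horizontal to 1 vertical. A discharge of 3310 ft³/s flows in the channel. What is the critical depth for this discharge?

y_c = 11 ft

At critical depth, Q² T / (g A³) = 1, i.e. A³/T = Q²/g = 3310²/32.2 = 340300.
Try y = 13.4 ft: A³/T = 687300 — over.
Try y = 8.64 ft: A³/T = 151200 — short.
Try y = 11 ft: A³/T = 344600 — close enough.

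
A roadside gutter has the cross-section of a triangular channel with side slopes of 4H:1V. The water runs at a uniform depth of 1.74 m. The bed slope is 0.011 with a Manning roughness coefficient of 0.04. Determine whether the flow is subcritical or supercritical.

For a triangular section with side slope z = 4: A = zy² = 4×1.74² = 12.11 m²; P = 2y√(1+z²) = 2×1.74×4.123 = 14.35 m.
Hydraulic radius R = A/P = 12.11/14.35 = 0.844 m.
V = (1/n) R^(2/3) √S = (1/0.04) × 0.844^(2/3) × √0.011 = 2.342 m/s. Hydraulic depth D_h = A/T = 12.11/13.92 = 0.87 m.
Froude number Fr = V/√(g·D_h) = 2.342/√(9.81×0.87) = 0.802, which is less than 1, so the flow is subcritical.

subcritical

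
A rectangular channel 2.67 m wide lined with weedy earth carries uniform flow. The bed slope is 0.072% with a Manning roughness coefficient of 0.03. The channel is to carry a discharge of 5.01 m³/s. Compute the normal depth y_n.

y_n = 2.34 m

Manning's equation rearranged: A R^(2/3) = nQ / (1·√S) = 0.03 × 5.01 / (√0.00072) = 5.601.
Trying y = 1.66 m: A R^(2/3) = 3.626 — short.
Trying y = 2.89 m: A R^(2/3) = 7.263 — over.
Trying y = 2.34 m: A R^(2/3) = 5.606 — matches.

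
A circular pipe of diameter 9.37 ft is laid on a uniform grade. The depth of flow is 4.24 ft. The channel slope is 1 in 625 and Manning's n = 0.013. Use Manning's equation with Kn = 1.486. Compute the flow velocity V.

For a circular section of diameter D = 9.37 ft at depth y = 4.24 ft, the central angle is θ = 2 arccos(1 − 2y/D) = 2.951 rad. Then A = (D²/8)(θ − sin θ) = 30.31 ft² and P = Dθ/2 = 13.83 ft.
Hydraulic radius R = A/P = 30.31/13.83 = 2.192 ft.
From Manning's equation, V = (1.486/n) R^(2/3) S^(1/2) = (1.486/0.013) × 2.192^(2/3) × 0.0016^(1/2) = 7.72 ft/s.

V = 7.72 ft/s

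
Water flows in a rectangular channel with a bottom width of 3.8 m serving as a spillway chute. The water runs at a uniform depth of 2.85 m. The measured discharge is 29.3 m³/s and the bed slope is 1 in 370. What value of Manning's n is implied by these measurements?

n = 0.021

Flow area A = b·y = 3.8 × 2.85 = 10.83 m². Wetted perimeter P = b + 2y = 3.8 + 2×2.85 = 9.5 m.
Hydraulic radius R = A/P = 10.83/9.5 = 1.14 m.
Rearranging Manning's equation: n = (1/Q) A R^(2/3) S^(1/2) = (1/29.3) × 10.83 × 1.14^(2/3) × √0.002703 = 0.021.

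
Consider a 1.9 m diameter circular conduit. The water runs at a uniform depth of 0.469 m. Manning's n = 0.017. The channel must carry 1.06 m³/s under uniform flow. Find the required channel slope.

S = 0.00611

For a circular section of diameter D = 1.9 m at depth y = 0.469 m, the central angle is θ = 2 arccos(1 − 2y/D) = 2.08 rad. Then A = (D²/8)(θ − sin θ) = 0.5445 m² and P = Dθ/2 = 1.976 m.
Hydraulic radius R = A/P = 0.5445/1.976 = 0.2756 m.
From Manning's equation, S = [nQ / (1 A R^(2/3))]² = [0.017 × 1.06 / (1 × 0.5445 × 0.2756^(2/3))]² = 0.00611.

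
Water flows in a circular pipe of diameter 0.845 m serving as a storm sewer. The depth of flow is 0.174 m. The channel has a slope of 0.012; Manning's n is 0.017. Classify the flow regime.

For a circular section of diameter D = 0.845 m at depth y = 0.174 m, the central angle is θ = 2 arccos(1 − 2y/D) = 1.884 rad. Then A = (D²/8)(θ − sin θ) = 0.08324 m² and P = Dθ/2 = 0.796 m.
Hydraulic radius R = A/P = 0.08324/0.796 = 0.1046 m.
V = (1/n) R^(2/3) √S = (1/0.017) × 0.1046^(2/3) × √0.012 = 1.43 m/s. Hydraulic depth D_h = A/T = 0.08324/0.6834 = 0.1218 m.
Froude number Fr = V/√(g·D_h) = 1.43/√(9.81×0.1218) = 1.31, which is greater than 1, so the flow is supercritical.

supercritical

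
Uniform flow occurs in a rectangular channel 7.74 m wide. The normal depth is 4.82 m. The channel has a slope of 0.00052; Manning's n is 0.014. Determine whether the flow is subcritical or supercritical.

Flow area A = b·y = 7.74 × 4.82 = 37.31 m². Wetted perimeter P = b + 2y = 7.74 + 2×4.82 = 17.38 m.
Hydraulic radius R = A/P = 37.31/17.38 = 2.147 m.
V = (1/n) R^(2/3) √S = (1/0.014) × 2.147^(2/3) × √0.00052 = 2.71 m/s. Hydraulic depth D_h = A/T = 37.31/7.74 = 4.82 m.
Froude number Fr = V/√(g·D_h) = 2.71/√(9.81×4.82) = 0.394, which is less than 1, so the flow is subcritical.

subcritical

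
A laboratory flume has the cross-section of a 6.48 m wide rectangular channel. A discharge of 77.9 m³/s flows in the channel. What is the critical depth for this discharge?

For a rectangular channel, critical depth y_c = (q²/g)^(1/3) where q = Q/b = 77.9/6.48 = 12.02 m²/s.
So y_c = (12.02²/9.81)^(1/3) = 2.45 m.

y_c = 2.45 m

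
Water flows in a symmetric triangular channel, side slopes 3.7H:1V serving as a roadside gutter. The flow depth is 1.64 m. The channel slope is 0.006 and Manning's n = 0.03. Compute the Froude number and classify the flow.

For a triangular section with side slope z = 3.7: A = zy² = 3.7×1.64² = 9.952 m²; P = 2y√(1+z²) = 2×1.64×3.833 = 12.57 m.
Hydraulic radius R = A/P = 9.952/12.57 = 0.7916 m.
V = (1/n) R^(2/3) √S = (1/0.03) × 0.7916^(2/3) × √0.006 = 2.209 m/s. Hydraulic depth D_h = A/T = 9.952/12.14 = 0.82 m.
Froude number Fr = V/√(g·D_h) = 2.209/√(9.81×0.82) = 0.779, which is less than 1, so the flow is subcritical.

subcritical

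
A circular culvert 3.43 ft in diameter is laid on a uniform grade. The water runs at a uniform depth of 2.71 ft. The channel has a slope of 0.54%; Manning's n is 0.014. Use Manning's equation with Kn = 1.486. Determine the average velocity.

For a circular section of diameter D = 3.43 ft at depth y = 2.71 ft, the central angle is θ = 2 arccos(1 − 2y/D) = 4.379 rad. Then A = (D²/8)(θ − sin θ) = 7.83 ft² and P = Dθ/2 = 7.511 ft.
Hydraulic radius R = A/P = 7.83/7.511 = 1.043 ft.
From Manning's equation, V = (1.486/n) R^(2/3) S^(1/2) = (1.486/0.014) × 1.043^(2/3) × 0.0054^(1/2) = 8.02 ft/s.

V = 8.02 ft/s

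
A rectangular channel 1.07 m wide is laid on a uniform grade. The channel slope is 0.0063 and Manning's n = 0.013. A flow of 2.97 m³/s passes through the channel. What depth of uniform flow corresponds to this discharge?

Manning's equation rearranged: A R^(2/3) = nQ / (1·√S) = 0.013 × 2.97 / (√0.0063) = 0.4864.
Try y = 0.774 m: A R^(2/3) = 0.3845 — low.
Try y = 0.933 m: A R^(2/3) = 0.4863 — ≈ 0.4864.

y_n = 0.933 m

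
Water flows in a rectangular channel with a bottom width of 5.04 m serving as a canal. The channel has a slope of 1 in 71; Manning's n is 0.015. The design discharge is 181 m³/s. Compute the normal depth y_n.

y_n = 3.51 m

Manning's equation rearranged: A R^(2/3) = nQ / (1·√S) = 0.015 × 181 / (√0.01408) = 22.88.
Try y = 2.59 m: A R^(2/3) = 15.37 — short.
Try y = 4.49 m: A R^(2/3) = 31.14 — over.
Try y = 3.51 m: A R^(2/3) = 22.84 — matches.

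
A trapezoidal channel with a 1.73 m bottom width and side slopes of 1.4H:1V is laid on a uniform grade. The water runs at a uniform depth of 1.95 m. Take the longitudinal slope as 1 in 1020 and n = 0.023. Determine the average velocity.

V = 1.39 m/s

With bottom width b = 1.73 m and side slope z = 1.4: A = (b + zy)y = (1.73 + 1.4×1.95)×1.95 = 8.697 m²; P = b + 2y√(1+z²) = 1.73 + 2×1.95×1.72 = 8.44 m.
Hydraulic radius R = A/P = 8.697/8.44 = 1.03 m.
From Manning's equation, V = (1/n) R^(2/3) S^(1/2) = (1/0.023) × 1.03^(2/3) × 0.0009804^(1/2) = 1.39 m/s.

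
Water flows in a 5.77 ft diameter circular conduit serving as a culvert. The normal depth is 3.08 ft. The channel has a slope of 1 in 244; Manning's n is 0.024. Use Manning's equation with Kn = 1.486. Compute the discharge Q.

For a circular section of diameter D = 5.77 ft at depth y = 3.08 ft, the central angle is θ = 2 arccos(1 − 2y/D) = 3.277 rad. Then A = (D²/8)(θ − sin θ) = 14.2 ft² and P = Dθ/2 = 9.454 ft.
Hydraulic radius R = A/P = 14.2/9.454 = 1.502 ft.
Manning's equation: Q = (1.486/n) A R^(2/3) S^(1/2) = (1.486/0.024) × 14.2 × 1.502^(2/3) × 0.004098^(1/2) = 73.8 ft³/s.

Q = 73.8 ft³/s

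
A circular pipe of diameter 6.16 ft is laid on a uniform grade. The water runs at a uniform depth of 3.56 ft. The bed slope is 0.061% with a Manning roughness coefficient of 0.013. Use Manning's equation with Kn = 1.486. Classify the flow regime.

For a circular section of diameter D = 6.16 ft at depth y = 3.56 ft, the central angle is θ = 2 arccos(1 − 2y/D) = 3.455 rad. Then A = (D²/8)(θ − sin θ) = 17.85 ft² and P = Dθ/2 = 10.64 ft.
Hydraulic radius R = A/P = 17.85/10.64 = 1.677 ft.
V = (1.486/n) R^(2/3) √S = (1.486/0.013) × 1.677^(2/3) × √0.00061 = 3.985 ft/s. Hydraulic depth D_h = A/T = 17.85/6.085 = 2.933 ft.
Froude number Fr = V/√(g·D_h) = 3.985/√(32.2×2.933) = 0.41, which is less than 1, so the flow is subcritical.

subcritical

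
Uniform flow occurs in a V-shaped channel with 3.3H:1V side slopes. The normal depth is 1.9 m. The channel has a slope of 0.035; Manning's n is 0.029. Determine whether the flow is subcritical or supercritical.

For a triangular section with side slope z = 3.3: A = zy² = 3.3×1.9² = 11.91 m²; P = 2y√(1+z²) = 2×1.9×3.448 = 13.1 m.
Hydraulic radius R = A/P = 11.91/13.1 = 0.9092 m.
V = (1/n) R^(2/3) √S = (1/0.029) × 0.9092^(2/3) × √0.035 = 6.054 m/s. Hydraulic depth D_h = A/T = 11.91/12.54 = 0.95 m.
Froude number Fr = V/√(g·D_h) = 6.054/√(9.81×0.95) = 1.98, which is greater than 1, so the flow is supercritical.

supercritical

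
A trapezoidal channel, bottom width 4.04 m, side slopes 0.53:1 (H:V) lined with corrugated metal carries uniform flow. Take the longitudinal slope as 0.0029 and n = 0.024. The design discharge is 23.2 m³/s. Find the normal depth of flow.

Manning's equation rearranged: A R^(2/3) = nQ / (1·√S) = 0.024 × 23.2 / (√0.0029) = 10.34.
Try y = 2.04 m: A R^(2/3) = 11.84 — too large.
Try y = 1.88 m: A R^(2/3) = 10.34 — ≈ 10.34.

y_n = 1.88 m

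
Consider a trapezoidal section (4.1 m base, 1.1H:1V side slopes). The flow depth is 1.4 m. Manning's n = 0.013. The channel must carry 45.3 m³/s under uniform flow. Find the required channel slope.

S = 0.00591

With bottom width b = 4.1 m and side slope z = 1.1: A = (b + zy)y = (4.1 + 1.1×1.4)×1.4 = 7.896 m²; P = b + 2y√(1+z²) = 4.1 + 2×1.4×1.487 = 8.262 m.
Hydraulic radius R = A/P = 7.896/8.262 = 0.9556 m.
From Manning's equation, S = [nQ / (1 A R^(2/3))]² = [0.013 × 45.3 / (1 × 7.896 × 0.9556^(2/3))]² = 0.00591.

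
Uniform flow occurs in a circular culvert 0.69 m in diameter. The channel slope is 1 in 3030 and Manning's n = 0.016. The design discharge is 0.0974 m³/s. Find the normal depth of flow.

y_n = 0.442 m

Manning's equation rearranged: A R^(2/3) = nQ / (1·√S) = 0.016 × 0.0974 / (√0.00033) = 0.08578.
Trying y = 0.366 m: A R^(2/3) = 0.06396 — short.
Trying y = 0.482 m: A R^(2/3) = 0.09675 — over.
Trying y = 0.442 m: A R^(2/3) = 0.08583 — close enough.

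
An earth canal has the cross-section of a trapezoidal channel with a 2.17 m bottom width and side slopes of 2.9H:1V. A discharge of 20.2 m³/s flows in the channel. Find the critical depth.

y_c = 1.26 m

At critical depth, Q² T / (g A³) = 1, i.e. A³/T = Q²/g = 20.2²/9.81 = 41.59.
Try y = 0.916 m: A³/T = 11.55 — short.
Try y = 1.48 m: A³/T = 81.34 — over.
Try y = 1.26 m: A³/T = 41.69 — matches.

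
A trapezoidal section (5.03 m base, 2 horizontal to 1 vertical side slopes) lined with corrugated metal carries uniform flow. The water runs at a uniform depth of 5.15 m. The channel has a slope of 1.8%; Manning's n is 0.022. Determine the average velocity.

With bottom width b = 5.03 m and side slope z = 2: A = (b + zy)y = (5.03 + 2×5.15)×5.15 = 78.95 m²; P = b + 2y√(1+z²) = 5.03 + 2×5.15×2.236 = 28.06 m.
Hydraulic radius R = A/P = 78.95/28.06 = 2.813 m.
From Manning's equation, V = (1/n) R^(2/3) S^(1/2) = (1/0.022) × 2.813^(2/3) × 0.018^(1/2) = 12.2 m/s.

V = 12.2 m/s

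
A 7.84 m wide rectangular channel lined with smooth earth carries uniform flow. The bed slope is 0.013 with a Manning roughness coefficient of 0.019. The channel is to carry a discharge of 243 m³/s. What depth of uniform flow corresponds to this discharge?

Manning's equation rearranged: A R^(2/3) = nQ / (1·√S) = 0.019 × 243 / (√0.013) = 40.49.
At y = 2.68 m: A R^(2/3) = 28.64 — low.
At y = 4.18 m: A R^(2/3) = 52.42 — high.
At y = 3.45 m: A R^(2/3) = 40.54 — matches.

y_n = 3.45 m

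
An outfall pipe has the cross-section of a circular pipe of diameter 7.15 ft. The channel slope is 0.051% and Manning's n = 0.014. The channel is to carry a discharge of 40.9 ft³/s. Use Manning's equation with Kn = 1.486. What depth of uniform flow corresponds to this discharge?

y_n = 2.63 ft

Manning's equation rearranged: A R^(2/3) = nQ / (1.486·√S) = 0.014 × 40.9 / (1.486 × √0.00051) = 17.06.
Trying y = 1.97 ft: A R^(2/3) = 9.812 — low.
Trying y = 2.87 ft: A R^(2/3) = 20.06 — high.
Trying y = 2.63 ft: A R^(2/3) = 17.07 — matches.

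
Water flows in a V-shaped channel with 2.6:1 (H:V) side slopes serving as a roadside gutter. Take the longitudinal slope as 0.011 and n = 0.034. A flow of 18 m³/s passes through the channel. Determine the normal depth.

y_n = 1.64 m

Manning's equation rearranged: A R^(2/3) = nQ / (1·√S) = 0.034 × 18 / (√0.011) = 5.835.
Try y = 1.9 m: A R^(2/3) = 8.663 — too large.
Try y = 1.11 m: A R^(2/3) = 2.066 — too small.
Try y = 1.64 m: A R^(2/3) = 5.851 — close enough.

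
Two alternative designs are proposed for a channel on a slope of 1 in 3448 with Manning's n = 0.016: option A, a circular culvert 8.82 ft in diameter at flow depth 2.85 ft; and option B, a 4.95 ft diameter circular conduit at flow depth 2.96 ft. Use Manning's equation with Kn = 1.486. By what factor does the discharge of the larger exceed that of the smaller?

1.58

Channel A: For a circular section of diameter D = 8.82 ft at depth y = 2.85 ft, the central angle is θ = 2 arccos(1 − 2y/D) = 2.418 rad. Then A = (D²/8)(θ − sin θ) = 17.08 ft² and P = Dθ/2 = 10.67 ft. Hydraulic radius R = A/P = 17.08/10.67 = 1.602 ft. Q_A = (1.486/0.016)·17.08·1.602^(2/3)·√0.00029 = 36.99 ft³/s.
Channel B: For a circular section of diameter D = 4.95 ft at depth y = 2.96 ft, the central angle is θ = 2 arccos(1 − 2y/D) = 3.536 rad. Then A = (D²/8)(θ − sin θ) = 12.01 ft² and P = Dθ/2 = 8.752 ft. Hydraulic radius R = A/P = 12.01/8.752 = 1.372 ft. Q_B = (1.486/0.016)·12.01·1.372^(2/3)·√0.00029 = 23.45 ft³/s.
The larger discharge is 36.99 ft³/s and the smaller is 23.45 ft³/s; the ratio is 1.58.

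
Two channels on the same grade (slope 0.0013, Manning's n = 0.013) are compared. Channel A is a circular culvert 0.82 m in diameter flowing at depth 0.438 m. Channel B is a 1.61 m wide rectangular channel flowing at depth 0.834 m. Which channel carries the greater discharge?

Channel A: For a circular section of diameter D = 0.82 m at depth y = 0.438 m, the central angle is θ = 2 arccos(1 − 2y/D) = 3.278 rad. Then A = (D²/8)(θ − sin θ) = 0.287 m² and P = Dθ/2 = 1.344 m. Hydraulic radius R = A/P = 0.287/1.344 = 0.2135 m. Q_A = (1/0.013)·0.287·0.2135^(2/3)·√0.0013 = 0.2844 m³/s.
Channel B: Flow area A = b·y = 1.61 × 0.834 = 1.343 m². Wetted perimeter P = b + 2y = 1.61 + 2×0.834 = 3.278 m. Hydraulic radius R = A/P = 1.343/3.278 = 0.4096 m. Q_B = (1/0.013)·1.343·0.4096^(2/3)·√0.0013 = 2.054 m³/s.
Q_A = 0.2844 m³/s vs Q_B = 2.054 m³/s, so channel B carries more.

channel B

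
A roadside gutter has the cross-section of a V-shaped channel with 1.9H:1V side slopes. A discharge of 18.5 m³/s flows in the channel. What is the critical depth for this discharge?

At critical depth, Q² T / (g A³) = 1, i.e. A³/T = Q²/g = 18.5²/9.81 = 34.89.
Trying y = 1.63 m: A³/T = 20.77 — low.
Trying y = 1.81 m: A³/T = 35.06 — matches.

y_c = 1.81 m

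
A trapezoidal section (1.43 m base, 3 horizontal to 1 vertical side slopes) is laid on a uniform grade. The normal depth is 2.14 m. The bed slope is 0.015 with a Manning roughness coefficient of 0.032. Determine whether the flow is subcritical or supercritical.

supercritical

With bottom width b = 1.43 m and side slope z = 3: A = (b + zy)y = (1.43 + 3×2.14)×2.14 = 16.8 m²; P = b + 2y√(1+z²) = 1.43 + 2×2.14×3.162 = 14.96 m.
Hydraulic radius R = A/P = 16.8/14.96 = 1.123 m.
V = (1/n) R^(2/3) √S = (1/0.032) × 1.123^(2/3) × √0.015 = 4.134 m/s. Hydraulic depth D_h = A/T = 16.8/14.27 = 1.177 m.
Froude number Fr = V/√(g·D_h) = 4.134/√(9.81×1.177) = 1.22, which is greater than 1, so the flow is supercritical.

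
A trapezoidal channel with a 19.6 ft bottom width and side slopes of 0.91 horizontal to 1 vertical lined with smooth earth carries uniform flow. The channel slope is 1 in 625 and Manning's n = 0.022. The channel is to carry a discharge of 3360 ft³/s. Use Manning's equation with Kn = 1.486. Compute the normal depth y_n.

Manning's equation rearranged: A R^(2/3) = nQ / (1.486·√S) = 0.022 × 3360 / (1.486 × √0.0016) = 1244.
Try y = 9.25 ft: A R^(2/3) = 837.5 — too small.
Try y = 13.5 ft: A R^(2/3) = 1674 — too large.
Try y = 11.5 ft: A R^(2/3) = 1243 — matches.

y_n = 11.5 ft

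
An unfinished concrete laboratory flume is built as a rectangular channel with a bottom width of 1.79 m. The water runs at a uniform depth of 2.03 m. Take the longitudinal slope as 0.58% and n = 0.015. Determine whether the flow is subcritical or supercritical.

Flow area A = b·y = 1.79 × 2.03 = 3.634 m². Wetted perimeter P = b + 2y = 1.79 + 2×2.03 = 5.85 m.
Hydraulic radius R = A/P = 3.634/5.85 = 0.6211 m.
V = (1/n) R^(2/3) √S = (1/0.015) × 0.6211^(2/3) × √0.0058 = 3.696 m/s. Hydraulic depth D_h = A/T = 3.634/1.79 = 2.03 m.
Froude number Fr = V/√(g·D_h) = 3.696/√(9.81×2.03) = 0.828, which is less than 1, so the flow is subcritical.

subcritical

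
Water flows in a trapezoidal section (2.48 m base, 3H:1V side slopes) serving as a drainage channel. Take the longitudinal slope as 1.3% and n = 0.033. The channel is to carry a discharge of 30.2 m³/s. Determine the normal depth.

Manning's equation rearranged: A R^(2/3) = nQ / (1·√S) = 0.033 × 30.2 / (√0.013) = 8.741.
Try y = 1.78 m: A R^(2/3) = 14.04 — over.
Try y = 1.08 m: A R^(2/3) = 4.699 — short.
Try y = 1.44 m: A R^(2/3) = 8.752 — close enough.

y_n = 1.44 m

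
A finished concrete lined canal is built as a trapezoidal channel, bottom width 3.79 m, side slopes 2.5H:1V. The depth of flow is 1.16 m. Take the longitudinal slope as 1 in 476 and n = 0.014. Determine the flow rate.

With bottom width b = 3.79 m and side slope z = 2.5: A = (b + zy)y = (3.79 + 2.5×1.16)×1.16 = 7.76 m²; P = b + 2y√(1+z²) = 3.79 + 2×1.16×2.693 = 10.04 m.
Hydraulic radius R = A/P = 7.76/10.04 = 0.7732 m.
Manning's equation: Q = (1/n) A R^(2/3) S^(1/2) = (1/0.014) × 7.76 × 0.7732^(2/3) × 0.002101^(1/2) = 21.4 m³/s.

Q = 21.4 m³/s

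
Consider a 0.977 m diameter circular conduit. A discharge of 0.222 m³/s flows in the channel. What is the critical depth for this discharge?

y_c = 0.264 m

At critical depth, Q² T / (g A³) = 1, i.e. A³/T = Q²/g = 0.222²/9.81 = 0.005024.
Try y = 0.211 m: A³/T = 0.002102 — short.
Try y = 0.335 m: A³/T = 0.01267 — over.
Try y = 0.264 m: A³/T = 0.005036 — matches.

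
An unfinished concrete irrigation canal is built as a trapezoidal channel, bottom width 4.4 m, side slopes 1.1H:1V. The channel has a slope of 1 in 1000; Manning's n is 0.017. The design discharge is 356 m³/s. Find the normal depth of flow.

y_n = 7.02 m

Manning's equation rearranged: A R^(2/3) = nQ / (1·√S) = 0.017 × 356 / (√0.001) = 191.4.
Try y = 8.4 m: A R^(2/3) = 283.9 — over.
Try y = 7.02 m: A R^(2/3) = 191.2 — close enough.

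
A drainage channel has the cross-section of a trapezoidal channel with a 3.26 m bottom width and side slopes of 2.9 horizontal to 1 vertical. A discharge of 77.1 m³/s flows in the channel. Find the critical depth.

At critical depth, Q² T / (g A³) = 1, i.e. A³/T = Q²/g = 77.1²/9.81 = 606.
Try y = 2.63 m: A³/T = 1268 — too large.
Try y = 1.98 m: A³/T = 384.1 — too small.
Try y = 2.21 m: A³/T = 606.9 — close enough.

y_c = 2.21 m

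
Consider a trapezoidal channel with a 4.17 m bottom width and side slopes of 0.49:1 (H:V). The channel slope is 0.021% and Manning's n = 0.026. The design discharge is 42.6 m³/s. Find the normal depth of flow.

Manning's equation rearranged: A R^(2/3) = nQ / (1·√S) = 0.026 × 42.6 / (√0.00021) = 76.43.
Trying y = 6.48 m: A R^(2/3) = 89.04 — over.
Trying y = 5.97 m: A R^(2/3) = 76.46 — ≈ 76.43.

y_n = 5.97 m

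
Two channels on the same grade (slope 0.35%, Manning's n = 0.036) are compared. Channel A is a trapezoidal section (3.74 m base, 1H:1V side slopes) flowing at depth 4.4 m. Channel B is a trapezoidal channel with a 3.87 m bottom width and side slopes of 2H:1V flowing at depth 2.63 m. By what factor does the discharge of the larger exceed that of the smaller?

1.9

Channel A: With bottom width b = 3.74 m and side slope z = 1: A = (b + zy)y = (3.74 + 1×4.4)×4.4 = 35.82 m²; P = b + 2y√(1+z²) = 3.74 + 2×4.4×1.414 = 16.19 m. Hydraulic radius R = A/P = 35.82/16.19 = 2.213 m. Q_A = (1/0.036)·35.82·2.213^(2/3)·√0.0035 = 99.95 m³/s.
Channel B: With bottom width b = 3.87 m and side slope z = 2: A = (b + zy)y = (3.87 + 2×2.63)×2.63 = 24.01 m²; P = b + 2y√(1+z²) = 3.87 + 2×2.63×2.236 = 15.63 m. Hydraulic radius R = A/P = 24.01/15.63 = 1.536 m. Q_B = (1/0.036)·24.01·1.536^(2/3)·√0.0035 = 52.53 m³/s.
The larger discharge is 99.95 m³/s and the smaller is 52.53 m³/s; the ratio is 1.9.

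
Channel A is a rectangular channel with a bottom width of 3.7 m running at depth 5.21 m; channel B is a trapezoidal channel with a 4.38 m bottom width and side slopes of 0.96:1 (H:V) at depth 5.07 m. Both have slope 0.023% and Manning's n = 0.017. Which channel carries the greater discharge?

Channel A: Flow area A = b·y = 3.7 × 5.21 = 19.28 m². Wetted perimeter P = b + 2y = 3.7 + 2×5.21 = 14.12 m. Hydraulic radius R = A/P = 19.28/14.12 = 1.365 m. Q_A = (1/0.017)·19.28·1.365^(2/3)·√0.00023 = 21.16 m³/s.
Channel B: With bottom width b = 4.38 m and side slope z = 0.96: A = (b + zy)y = (4.38 + 0.96×5.07)×5.07 = 46.88 m²; P = b + 2y√(1+z²) = 4.38 + 2×5.07×1.386 = 18.44 m. Hydraulic radius R = A/P = 46.88/18.44 = 2.543 m. Q_B = (1/0.017)·46.88·2.543^(2/3)·√0.00023 = 77.92 m³/s.
Q_A = 21.16 m³/s vs Q_B = 77.92 m³/s, so channel B carries more.

channel B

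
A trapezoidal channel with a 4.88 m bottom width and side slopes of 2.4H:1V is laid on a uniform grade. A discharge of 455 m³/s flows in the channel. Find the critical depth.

At critical depth, Q² T / (g A³) = 1, i.e. A³/T = Q²/g = 455²/9.81 = 21100.
At y = 4.33 m: A³/T = 11270 — low.
At y = 5.02 m: A³/T = 21180 — close enough.

y_c = 5.02 m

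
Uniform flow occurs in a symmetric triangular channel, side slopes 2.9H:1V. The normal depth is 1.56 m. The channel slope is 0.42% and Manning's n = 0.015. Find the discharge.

For a triangular section with side slope z = 2.9: A = zy² = 2.9×1.56² = 7.057 m²; P = 2y√(1+z²) = 2×1.56×3.068 = 9.571 m.
Hydraulic radius R = A/P = 7.057/9.571 = 0.7374 m.
Manning's equation: Q = (1/n) A R^(2/3) S^(1/2) = (1/0.015) × 7.057 × 0.7374^(2/3) × 0.0042^(1/2) = 24.9 m³/s.

Q = 24.9 m³/s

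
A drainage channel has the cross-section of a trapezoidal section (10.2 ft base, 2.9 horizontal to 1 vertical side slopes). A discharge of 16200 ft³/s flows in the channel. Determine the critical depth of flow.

y_c = 16.4 ft

At critical depth, Q² T / (g A³) = 1, i.e. A³/T = Q²/g = 16200²/32.2 = 8150000.
At y = 20.5 ft: A³/T = 22550000 — too large.
At y = 13.3 ft: A³/T = 3125000 — too small.
At y = 16.4 ft: A³/T = 8071000 — close enough.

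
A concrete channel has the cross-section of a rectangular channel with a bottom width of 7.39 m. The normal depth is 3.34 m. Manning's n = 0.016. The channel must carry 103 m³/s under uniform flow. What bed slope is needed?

Flow area A = b·y = 7.39 × 3.34 = 24.68 m². Wetted perimeter P = b + 2y = 7.39 + 2×3.34 = 14.07 m.
Hydraulic radius R = A/P = 24.68/14.07 = 1.754 m.
From Manning's equation, S = [nQ / (1 A R^(2/3))]² = [0.016 × 103 / (1 × 24.68 × 1.754^(2/3))]² = 0.00211.

S = 0.00211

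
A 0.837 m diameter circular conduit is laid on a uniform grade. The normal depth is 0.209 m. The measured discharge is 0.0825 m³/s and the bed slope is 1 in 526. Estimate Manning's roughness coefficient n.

n = 0.014

For a circular section of diameter D = 0.837 m at depth y = 0.209 m, the central angle is θ = 2 arccos(1 − 2y/D) = 2.093 rad. Then A = (D²/8)(θ − sin θ) = 0.1074 m² and P = Dθ/2 = 0.8759 m.
Hydraulic radius R = A/P = 0.1074/0.8759 = 0.1226 m.
Rearranging Manning's equation: n = (1/Q) A R^(2/3) S^(1/2) = (1/0.0825) × 0.1074 × 0.1226^(2/3) × √0.001901 = 0.014.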